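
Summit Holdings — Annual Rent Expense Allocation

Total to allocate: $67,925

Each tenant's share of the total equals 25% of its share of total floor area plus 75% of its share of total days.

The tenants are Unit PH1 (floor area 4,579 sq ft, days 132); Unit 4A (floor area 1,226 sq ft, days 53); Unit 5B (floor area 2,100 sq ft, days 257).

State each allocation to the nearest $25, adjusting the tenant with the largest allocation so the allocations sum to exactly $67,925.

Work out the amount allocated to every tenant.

Totals — floor area 7,905, days 442.
Combined weights (25% floor area + 75% days): Unit PH1 0.3688; Unit 4A 0.1287; Unit 5B 0.5025.
Pro-rata amounts: Unit PH1 25,050.42; Unit 4A 8,742.29; Unit 5B 34,132.29.
At nearest $25: Unit PH1 $25,050; Unit 4A $8,750; Unit 5B $34,125. Sum = $67,925.
Sum already equals the total — no adjustment.

Unit PH1: $25,050 | Unit 4A: $8,750 | Unit 5B: $34,125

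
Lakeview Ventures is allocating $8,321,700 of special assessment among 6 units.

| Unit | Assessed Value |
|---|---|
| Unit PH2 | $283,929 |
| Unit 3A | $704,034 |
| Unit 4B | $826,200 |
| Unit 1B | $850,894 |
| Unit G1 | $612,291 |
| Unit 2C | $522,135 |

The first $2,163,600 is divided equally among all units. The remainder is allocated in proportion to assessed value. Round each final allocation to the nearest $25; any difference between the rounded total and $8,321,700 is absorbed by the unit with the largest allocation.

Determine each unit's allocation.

Unit PH2: $820,775 · Unit 3A: $1,501,675 · Unit 4B: $1,699,675 · Unit 1B: $1,739,750 · Unit G1: $1,352,975 · Unit 2C: $1,206,850

$2,163,600 shared equally gives $360,600 per unit.
Remainder $6,158,100 by assessed value (total 3,799,483): Unit PH2 460,184.50 → $460,175; Unit 3A 1,141,079.40 → $1,141,075; Unit 4B 1,339,082.77 → $1,339,075; Unit 1B 1,379,106.14 → $1,379,100; Unit G1 992,384.81 → $992,375; Unit 2C 846,262.38 → $846,250.
Rounding difference +$50 on remainder applied to Unit 1B.
Totals: Unit PH2 $360,600 + $460,175 = $820,775; Unit 3A $360,600 + $1,141,075 = $1,501,675; Unit 4B $360,600 + $1,339,075 = $1,699,675; Unit 1B $360,600 + $1,379,150 = $1,739,750; Unit G1 $360,600 + $992,375 = $1,352,975; Unit 2C $360,600 + $846,250 = $1,206,850.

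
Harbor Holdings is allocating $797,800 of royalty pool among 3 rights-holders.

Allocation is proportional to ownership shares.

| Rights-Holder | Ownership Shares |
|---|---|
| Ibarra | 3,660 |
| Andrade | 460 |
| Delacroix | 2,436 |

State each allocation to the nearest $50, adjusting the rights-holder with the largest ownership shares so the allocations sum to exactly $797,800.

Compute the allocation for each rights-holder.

Ibarra: $445,350; Andrade: $56,000; Delacroix: $296,450

Combined ownership shares = 3,660 + 460 + 2,436 = 6,556.
Raw shares: Ibarra 445,385.60; Andrade 55,977.43; Delacroix 296,436.97.
Rounded to nearest $50: Ibarra $445,400; Andrade $56,000; Delacroix $296,450. Sum = $797,850.
Difference $797,800 − $797,850 = −$50 applied to largest ownership shares (Ibarra): Ibarra becomes $445,350.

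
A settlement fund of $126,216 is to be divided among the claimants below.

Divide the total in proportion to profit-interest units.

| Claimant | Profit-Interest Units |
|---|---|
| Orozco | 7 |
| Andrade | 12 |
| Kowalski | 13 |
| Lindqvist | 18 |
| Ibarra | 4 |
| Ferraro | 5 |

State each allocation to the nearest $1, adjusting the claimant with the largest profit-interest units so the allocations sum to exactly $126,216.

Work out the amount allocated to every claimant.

Orozco: $14,975 · Andrade: $25,671 · Kowalski: $27,810 · Lindqvist: $38,507 · Ibarra: $8,557 · Ferraro: $10,696

Total profit-interest units = 7 + 12 + 13 + 18 + 4 + 5 = 59.
Pro-rata amounts: Orozco 14,974.78; Andrade 25,671.05; Kowalski 27,810.31; Lindqvist 38,506.58; Ibarra 8,557.02; Ferraro 10,696.27.
After rounding ($1): Orozco $14,975; Andrade $25,671; Kowalski $27,810; Lindqvist $38,507; Ibarra $8,557; Ferraro $10,696. Sum = $126,216.
Sum already equals the total — no adjustment.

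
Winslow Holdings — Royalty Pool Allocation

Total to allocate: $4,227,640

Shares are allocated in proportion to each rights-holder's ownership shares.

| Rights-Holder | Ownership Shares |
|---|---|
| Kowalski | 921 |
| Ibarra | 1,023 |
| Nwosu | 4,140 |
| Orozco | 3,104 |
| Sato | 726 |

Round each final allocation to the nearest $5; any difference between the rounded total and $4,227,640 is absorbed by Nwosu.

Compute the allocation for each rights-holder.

Kowalski: $392,745 · Ibarra: $436,240 · Nwosu: $1,765,420 · Orozco: $1,323,645 · Sato: $309,590

Sum of ownership shares: 9,914.
Pro-rata amounts: Kowalski 921/9,914 × $4,227,640 = 392,743.24; Ibarra 1,023/9,914 × $4,227,640 = 436,239.23; Nwosu 4,140/9,914 × $4,227,640 = 1,765,425.62; Orozco 3,104/9,914 × $4,227,640 = 1,323,642.78; Sato 726/9,914 × $4,227,640 = 309,589.13.
After rounding ($5): Kowalski $392,745; Ibarra $436,240; Nwosu $1,765,425; Orozco $1,323,645; Sato $309,590. Sum = $4,227,645.
Difference $4,227,640 − $4,227,645 = −$5 applied to Nwosu: Nwosu becomes $1,765,420.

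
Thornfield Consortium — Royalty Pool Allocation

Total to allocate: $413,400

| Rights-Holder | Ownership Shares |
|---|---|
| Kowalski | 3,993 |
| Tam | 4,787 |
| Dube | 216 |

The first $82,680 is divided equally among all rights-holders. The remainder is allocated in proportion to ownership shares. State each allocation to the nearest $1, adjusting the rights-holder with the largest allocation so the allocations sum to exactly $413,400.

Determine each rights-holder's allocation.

$82,680 shared equally gives $27,560 per rights-holder.
Remainder $330,720 by ownership shares (total 8,996): Kowalski 146,794.68 → $146,795; Tam 175,984.51 → $175,985; Dube 7,940.81 → $7,941.
Rounding difference −$1 on remainder applied to Tam.
Totals: Kowalski $27,560 + $146,795 = $174,355; Tam $27,560 + $175,984 = $203,544; Dube $27,560 + $7,941 = $35,501.

Kowalski: $174,355; Tam: $203,544; Dube: $35,501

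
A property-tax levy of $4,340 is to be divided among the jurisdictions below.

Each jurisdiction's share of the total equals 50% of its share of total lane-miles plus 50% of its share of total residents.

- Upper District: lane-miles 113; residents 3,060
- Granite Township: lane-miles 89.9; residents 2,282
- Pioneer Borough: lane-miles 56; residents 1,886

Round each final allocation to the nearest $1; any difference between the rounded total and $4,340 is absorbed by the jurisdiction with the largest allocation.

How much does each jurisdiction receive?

Upper District: $1,865; Granite Township: $1,439; Pioneer Borough: $1,036

Totals — lane-miles 258.9, residents 7,228.
Blended shares (50% lane-miles + 50% residents): Upper District 0.4299; Granite Township 0.3315; Pioneer Borough 0.2386.
Unrounded shares: Upper District 1,865.80; Granite Township 1,438.61; Pioneer Borough 1,035.59.
At nearest $1: Upper District $1,866; Granite Township $1,439; Pioneer Borough $1,036. Sum = $4,341.
Difference $4,340 − $4,341 = −$1 applied to largest allocation (Upper District): Upper District becomes $1,865.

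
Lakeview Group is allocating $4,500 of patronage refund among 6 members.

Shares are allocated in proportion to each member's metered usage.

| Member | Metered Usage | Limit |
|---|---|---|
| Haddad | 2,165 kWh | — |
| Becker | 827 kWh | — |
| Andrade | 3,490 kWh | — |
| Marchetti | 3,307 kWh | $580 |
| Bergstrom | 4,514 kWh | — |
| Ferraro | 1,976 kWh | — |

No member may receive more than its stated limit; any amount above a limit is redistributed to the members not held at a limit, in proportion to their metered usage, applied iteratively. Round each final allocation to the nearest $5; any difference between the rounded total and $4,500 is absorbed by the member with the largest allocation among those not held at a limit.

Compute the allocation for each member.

Haddad: $655 · Becker: $250 · Andrade: $1,055 · Marchetti: $580 · Bergstrom: $1,365 · Ferraro: $595

Combined metered usage = 16,279.
Proportional shares (ignoring caps): Haddad 598.47; Becker 228.61; Andrade 964.74; Marchetti 914.15; Bergstrom 1,247.80; Ferraro 546.23.
Cap binds for Marchetti ($580); residual $3,920 reallocated over remaining metered usage 12,972.
Remaining shares: Haddad 654.24 → $655; Becker 249.91 → $250; Andrade 1,054.64 → $1,055; Bergstrom 1,364.08 → $1,365; Ferraro 597.13 → $595.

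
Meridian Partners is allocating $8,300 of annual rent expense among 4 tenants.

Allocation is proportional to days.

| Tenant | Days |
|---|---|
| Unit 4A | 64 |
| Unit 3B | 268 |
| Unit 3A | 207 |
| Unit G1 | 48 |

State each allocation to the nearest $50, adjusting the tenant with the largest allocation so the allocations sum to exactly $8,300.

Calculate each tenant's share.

Combined days = 587.
Unrounded shares: Unit 4A 64/587 × $8,300 = 904.94; Unit 3B 268/587 × $8,300 = 3,789.44; Unit 3A 207/587 × $8,300 = 2,926.92; Unit G1 48/587 × $8,300 = 678.71.
Rounded to nearest $50: Unit 4A $900; Unit 3B $3,800; Unit 3A $2,950; Unit G1 $700. Sum = $8,350.
Difference $8,300 − $8,350 = −$50 applied to largest allocation (Unit 3B): Unit 3B becomes $3,750.

Unit 4A: $900; Unit 3B: $3,750; Unit 3A: $2,950; Unit G1: $700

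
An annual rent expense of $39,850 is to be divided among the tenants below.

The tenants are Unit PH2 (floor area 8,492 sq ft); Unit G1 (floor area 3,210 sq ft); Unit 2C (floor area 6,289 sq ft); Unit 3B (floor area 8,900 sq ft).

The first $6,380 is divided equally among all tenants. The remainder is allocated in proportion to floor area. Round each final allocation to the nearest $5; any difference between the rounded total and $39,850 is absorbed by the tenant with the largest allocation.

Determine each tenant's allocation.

Unit PH2: $12,165 · Unit G1: $5,590 · Unit 2C: $9,425 · Unit 3B: $12,670

First tranche $6,380 split equally: $1,595 each.
Remainder $33,470 by floor area (total 26,891): Unit PH2 10,569.60 → $10,570; Unit G1 3,995.34 → $3,995; Unit 2C 7,827.63 → $7,830; Unit 3B 11,077.42 → $11,075.
Totals: Unit PH2 $1,595 + $10,570 = $12,165; Unit G1 $1,595 + $3,995 = $5,590; Unit 2C $1,595 + $7,830 = $9,425; Unit 3B $1,595 + $11,075 = $12,670.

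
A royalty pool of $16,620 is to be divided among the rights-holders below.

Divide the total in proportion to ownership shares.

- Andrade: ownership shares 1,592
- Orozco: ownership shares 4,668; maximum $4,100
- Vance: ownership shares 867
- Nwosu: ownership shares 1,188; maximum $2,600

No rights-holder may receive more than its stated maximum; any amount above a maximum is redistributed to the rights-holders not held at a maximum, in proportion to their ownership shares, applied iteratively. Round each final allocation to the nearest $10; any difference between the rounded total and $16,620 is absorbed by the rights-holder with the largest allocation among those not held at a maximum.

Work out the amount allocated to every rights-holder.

Sum of ownership shares: 8,315.
Proportional shares (ignoring caps): Andrade 3,182.09; Orozco 9,330.39; Vance 1,732.96; Nwosu 2,374.57.
Held at cap: Orozco ($4,100); remaining pool $12,520 reallocated over remaining ownership shares 3,647.
Held at cap: Nwosu ($2,600); remaining pool $9,920 reallocated over remaining ownership shares 2,459.
Shares after redistribution: Andrade 6,422.38 → $6,420; Vance 3,497.62 → $3,500.

Andrade: $6,420 | Orozco: $4,100 | Vance: $3,500 | Nwosu: $2,600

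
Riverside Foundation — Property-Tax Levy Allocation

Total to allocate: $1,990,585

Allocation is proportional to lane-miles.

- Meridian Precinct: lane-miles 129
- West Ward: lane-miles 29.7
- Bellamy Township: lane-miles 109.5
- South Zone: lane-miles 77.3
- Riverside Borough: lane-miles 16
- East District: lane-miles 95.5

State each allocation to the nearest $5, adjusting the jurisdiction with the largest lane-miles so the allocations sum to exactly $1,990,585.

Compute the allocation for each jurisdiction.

Total lane-miles = 457.
Raw shares: Meridian Precinct 129/457 × $1,990,585 = 561,893.80; West Ward 29.7/457 × $1,990,585 = 129,366.25; Bellamy Township 109.5/457 × $1,990,585 = 476,956.36; South Zone 77.3/457 × $1,990,585 = 336,700.70; Riverside Borough 16/457 × $1,990,585 = 69,692.25; East District 95.5/457 × $1,990,585 = 415,975.64.
At nearest $5: Meridian Precinct $561,895; West Ward $129,365; Bellamy Township $476,955; South Zone $336,700; Riverside Borough $69,690; East District $415,975. Sum = $1,990,580.
Difference $1,990,585 − $1,990,580 = +$5 applied to largest lane-miles (Meridian Precinct): Meridian Precinct becomes $561,900.

Meridian Precinct: $561,900 | West Ward: $129,365 | Bellamy Township: $476,955 | South Zone: $336,700 | Riverside Borough: $69,690 | East District: $415,975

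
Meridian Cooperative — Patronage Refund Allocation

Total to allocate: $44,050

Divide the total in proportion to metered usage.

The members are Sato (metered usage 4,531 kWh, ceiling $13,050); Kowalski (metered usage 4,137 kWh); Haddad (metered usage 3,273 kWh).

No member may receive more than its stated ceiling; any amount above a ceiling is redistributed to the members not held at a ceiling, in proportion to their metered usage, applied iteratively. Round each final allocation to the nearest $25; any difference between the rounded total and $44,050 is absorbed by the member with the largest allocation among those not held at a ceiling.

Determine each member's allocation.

Sato: $13,050 · Kowalski: $17,300 · Haddad: $13,700

Total metered usage = 11,941.
Proportional shares (ignoring caps): Sato 16,714.73; Kowalski 15,261.27; Haddad 12,074.00.
Cap binds for Sato ($13,050); residual $31,000 reallocated over remaining metered usage 7,410.
Remaining shares: Kowalski 17,307.29 → $17,300; Haddad 13,692.71 → $13,700.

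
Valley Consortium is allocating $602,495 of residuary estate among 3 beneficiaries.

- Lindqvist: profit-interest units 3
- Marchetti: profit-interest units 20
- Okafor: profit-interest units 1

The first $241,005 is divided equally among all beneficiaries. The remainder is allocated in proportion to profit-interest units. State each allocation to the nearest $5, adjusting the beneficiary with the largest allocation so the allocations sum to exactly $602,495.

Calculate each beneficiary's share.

Lindqvist: $125,520 | Marchetti: $381,580 | Okafor: $95,395

Equal tier: $241,005 ÷ 3 = $80,335 apiece.
Remainder $361,490 by profit-interest units (total 24): Lindqvist 45,186.25 → $45,185; Marchetti 301,241.67 → $301,240; Okafor 15,062.08 → $15,060.
Rounding difference +$5 on remainder applied to Marchetti.
Totals: Lindqvist $80,335 + $45,185 = $125,520; Marchetti $80,335 + $301,245 = $381,580; Okafor $80,335 + $15,060 = $95,395.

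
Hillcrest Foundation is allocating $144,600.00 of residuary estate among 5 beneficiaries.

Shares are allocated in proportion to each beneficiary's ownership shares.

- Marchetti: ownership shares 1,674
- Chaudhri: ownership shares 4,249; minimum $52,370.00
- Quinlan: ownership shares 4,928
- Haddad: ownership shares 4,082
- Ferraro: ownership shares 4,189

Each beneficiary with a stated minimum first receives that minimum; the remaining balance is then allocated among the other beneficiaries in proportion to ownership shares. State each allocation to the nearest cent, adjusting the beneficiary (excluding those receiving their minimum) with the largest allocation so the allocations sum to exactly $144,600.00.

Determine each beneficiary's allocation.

Guaranteed amounts: Chaudhri $52,370.00. Remaining pool $92,230.00.
Remaining pool split over remaining ownership shares 14,873: Marchetti 10,380.7584 → $10,380.76; Quinlan 30,559.3653 → $30,559.37; Haddad 25,313.1756 → $25,313.18; Ferraro 25,976.7007 → $25,976.70.
Rounding difference −$0.01 applied to Quinlan → $30,559.36.

Marchetti: $10,380.76 | Chaudhri: $52,370.00 | Quinlan: $30,559.36 | Haddad: $25,313.18 | Ferraro: $25,976.70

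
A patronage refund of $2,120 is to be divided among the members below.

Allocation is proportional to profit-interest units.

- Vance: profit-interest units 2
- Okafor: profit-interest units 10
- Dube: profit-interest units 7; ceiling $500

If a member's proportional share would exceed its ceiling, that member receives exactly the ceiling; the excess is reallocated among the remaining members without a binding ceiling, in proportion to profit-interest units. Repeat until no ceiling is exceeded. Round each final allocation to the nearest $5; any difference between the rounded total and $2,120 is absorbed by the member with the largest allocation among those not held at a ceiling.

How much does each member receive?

Sum of profit-interest units: 19.
Unconstrained shares: Vance 223.16; Okafor 1,115.79; Dube 781.05.
Cap binds for Dube ($500); remaining pool $1,620 reallocated over remaining profit-interest units 12.
Shares after redistribution: Vance 270.00 → $270; Okafor 1,350.00 → $1,350.

Vance: $270; Okafor: $1,350; Dube: $500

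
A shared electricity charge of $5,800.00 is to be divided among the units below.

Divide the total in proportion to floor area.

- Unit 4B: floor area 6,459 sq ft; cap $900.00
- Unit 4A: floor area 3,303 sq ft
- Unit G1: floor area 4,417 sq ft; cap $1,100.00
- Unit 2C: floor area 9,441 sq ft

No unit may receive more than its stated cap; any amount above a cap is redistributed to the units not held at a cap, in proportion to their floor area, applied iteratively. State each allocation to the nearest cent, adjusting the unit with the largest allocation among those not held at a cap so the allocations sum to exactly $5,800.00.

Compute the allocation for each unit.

Combined floor area = 23,620.
Unconstrained shares: Unit 4B 1,586.0373; Unit 4A 811.0669; Unit G1 1,084.6147; Unit 2C 2,318.2811.
Capped: Unit 4B ($900.00); balance $4,900.00 reallocated over remaining floor area 17,161.
Capped: Unit G1 ($1,100.00); balance $3,800.00 reallocated over remaining floor area 12,744.
Shares after redistribution: Unit 4A 984.8870 → $984.89; Unit 2C 2,815.1130 → $2,815.11.

Unit 4B: $900.00 | Unit 4A: $984.89 | Unit G1: $1,100.00 | Unit 2C: $2,815.11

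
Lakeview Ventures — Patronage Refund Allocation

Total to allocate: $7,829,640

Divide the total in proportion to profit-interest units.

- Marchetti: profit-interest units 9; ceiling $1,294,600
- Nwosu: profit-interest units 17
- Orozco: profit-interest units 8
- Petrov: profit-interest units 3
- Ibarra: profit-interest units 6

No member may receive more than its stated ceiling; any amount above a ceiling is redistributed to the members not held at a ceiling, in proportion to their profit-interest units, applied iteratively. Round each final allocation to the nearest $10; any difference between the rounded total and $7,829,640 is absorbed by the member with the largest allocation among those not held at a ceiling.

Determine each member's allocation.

Marchetti: $1,294,600 | Nwosu: $3,267,520 | Orozco: $1,537,660 | Petrov: $576,620 | Ibarra: $1,153,240

Profit-interest units total: 43.
Proportional shares (ignoring caps): Marchetti 1,638,761.86; Nwosu 3,095,439.07; Orozco 1,456,677.21; Petrov 546,253.95; Ibarra 1,092,507.91.
Capped: Marchetti ($1,294,600); remaining pool $6,535,040 reallocated over remaining profit-interest units 34.
Remaining shares: Nwosu 3,267,520.00 → $3,267,520; Orozco 1,537,656.47 → $1,537,660; Petrov 576,621.18 → $576,620; Ibarra 1,153,242.35 → $1,153,240.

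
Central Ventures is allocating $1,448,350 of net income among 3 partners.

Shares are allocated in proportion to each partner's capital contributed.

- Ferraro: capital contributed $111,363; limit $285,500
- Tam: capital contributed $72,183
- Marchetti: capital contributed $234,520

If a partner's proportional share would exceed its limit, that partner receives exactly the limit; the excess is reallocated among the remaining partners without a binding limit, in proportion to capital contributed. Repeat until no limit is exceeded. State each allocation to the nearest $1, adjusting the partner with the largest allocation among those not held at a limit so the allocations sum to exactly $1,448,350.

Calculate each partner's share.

Ferraro: $285,500; Tam: $273,678; Marchetti: $889,172

Sum of capital contributed: 418,066.
Pro-rata shares before constraints: Ferraro 385,806.55; Tam 250,071.16; Marchetti 812,472.29.
Capped: Ferraro ($285,500); remaining pool $1,162,850 reallocated over remaining capital contributed 306,703.
Redistributed shares: Tam 273,678.45 → $273,678; Marchetti 889,171.55 → $889,172.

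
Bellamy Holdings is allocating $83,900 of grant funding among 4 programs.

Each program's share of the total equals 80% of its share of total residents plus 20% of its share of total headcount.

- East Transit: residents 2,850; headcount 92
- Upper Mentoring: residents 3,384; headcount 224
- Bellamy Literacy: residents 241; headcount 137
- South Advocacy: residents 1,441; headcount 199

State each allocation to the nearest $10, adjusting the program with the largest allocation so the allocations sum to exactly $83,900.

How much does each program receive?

Residents total 7,916; headcount total 652.
Composite weights (80% residents + 20% headcount): East Transit 0.3162; Upper Mentoring 0.4107; Bellamy Literacy 0.0664; South Advocacy 0.2067.
Pro-rata amounts: East Transit 26,532.97; Upper Mentoring 34,457.94; Bellamy Literacy 5,569.31; South Advocacy 17,339.79.
Rounded to nearest $10: East Transit $26,530; Upper Mentoring $34,460; Bellamy Literacy $5,570; South Advocacy $17,340. Sum = $83,900.
Rounded total matches; no reconciliation needed.

East Transit: $26,530; Upper Mentoring: $34,460; Bellamy Literacy: $5,570; South Advocacy: $17,340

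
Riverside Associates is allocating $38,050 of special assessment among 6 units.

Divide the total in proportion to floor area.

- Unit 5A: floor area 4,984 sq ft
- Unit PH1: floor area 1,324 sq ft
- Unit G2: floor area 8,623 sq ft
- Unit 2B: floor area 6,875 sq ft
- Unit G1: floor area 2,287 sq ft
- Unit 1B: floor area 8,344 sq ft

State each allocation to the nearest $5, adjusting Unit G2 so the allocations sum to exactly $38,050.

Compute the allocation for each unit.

Unit 5A: $5,845 · Unit PH1: $1,555 · Unit G2: $10,110 · Unit 2B: $8,065 · Unit G1: $2,685 · Unit 1B: $9,790

Total floor area = 32,437.
Unrounded shares: Unit 5A 4,984/32,437 × $38,050 = 5,846.45; Unit PH1 1,324/32,437 × $38,050 = 1,553.11; Unit G2 8,623/32,437 × $38,050 = 10,115.15; Unit 2B 6,875/32,437 × $38,050 = 8,064.67; Unit G1 2,287/32,437 × $38,050 = 2,682.75; Unit 1B 8,344/32,437 × $38,050 = 9,787.87.
After rounding ($5): Unit 5A $5,845; Unit PH1 $1,555; Unit G2 $10,115; Unit 2B $8,065; Unit G1 $2,685; Unit 1B $9,790. Sum = $38,055.
Difference $38,050 − $38,055 = −$5 applied to Unit G2: Unit G2 becomes $10,110.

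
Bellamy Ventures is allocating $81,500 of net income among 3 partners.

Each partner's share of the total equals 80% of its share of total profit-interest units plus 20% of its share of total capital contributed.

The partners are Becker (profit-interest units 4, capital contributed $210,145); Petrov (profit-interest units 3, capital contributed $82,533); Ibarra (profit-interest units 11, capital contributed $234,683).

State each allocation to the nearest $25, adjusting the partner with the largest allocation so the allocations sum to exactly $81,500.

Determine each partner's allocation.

Profit-interest units total 18; capital contributed total 527,361.
Blended shares (80% profit-interest units + 20% capital contributed): Becker 0.2575; Petrov 0.1646; Ibarra 0.5779.
Raw shares: Becker 20,984.18; Petrov 13,417.65; Ibarra 47,098.17.
At nearest $25: Becker $20,975; Petrov $13,425; Ibarra $47,100. Sum = $81,500.
Rounded total matches; no reconciliation needed.

Becker: $20,975; Petrov: $13,425; Ibarra: $47,100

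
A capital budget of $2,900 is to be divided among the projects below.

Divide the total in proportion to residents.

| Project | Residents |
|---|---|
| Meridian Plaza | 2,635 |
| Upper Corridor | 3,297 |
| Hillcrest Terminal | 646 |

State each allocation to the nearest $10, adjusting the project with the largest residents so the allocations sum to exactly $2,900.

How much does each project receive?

Residents total: 2,635 + 3,297 + 646 = 6,578.
Pro-rata amounts: Meridian Plaza 1,161.68; Upper Corridor 1,453.53; Hillcrest Terminal 284.80.
After rounding ($10): Meridian Plaza $1,160; Upper Corridor $1,450; Hillcrest Terminal $280. Sum = $2,890.
Difference $2,900 − $2,890 = +$10 applied to largest residents (Upper Corridor): Upper Corridor becomes $1,460.

Meridian Plaza: $1,160 | Upper Corridor: $1,460 | Hillcrest Terminal: $280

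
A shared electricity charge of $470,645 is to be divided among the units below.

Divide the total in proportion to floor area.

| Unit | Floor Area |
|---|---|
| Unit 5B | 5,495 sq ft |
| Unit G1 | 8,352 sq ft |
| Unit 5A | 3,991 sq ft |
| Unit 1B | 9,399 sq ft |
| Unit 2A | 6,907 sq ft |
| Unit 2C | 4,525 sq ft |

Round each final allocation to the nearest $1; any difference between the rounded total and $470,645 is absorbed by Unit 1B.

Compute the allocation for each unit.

Combined floor area = 38,669.
Pro-rata amounts: Unit 5B 5,495/38,669 × $470,645 = 66,880.30; Unit G1 8,352/38,669 × $470,645 = 101,653.19; Unit 5A 3,991/38,669 × $470,645 = 48,574.94; Unit 1B 9,399/38,669 × $470,645 = 114,396.35; Unit 2A 6,907/38,669 × $470,645 = 84,065.92; Unit 2C 4,525/38,669 × $470,645 = 55,074.31.
At nearest $1: Unit 5B $66,880; Unit G1 $101,653; Unit 5A $48,575; Unit 1B $114,396; Unit 2A $84,066; Unit 2C $55,074. Sum = $470,644.
Difference $470,645 − $470,644 = +$1 applied to Unit 1B: Unit 1B becomes $114,397.

Unit 5B: $66,880; Unit G1: $101,653; Unit 5A: $48,575; Unit 1B: $114,397; Unit 2A: $84,066; Unit 2C: $55,074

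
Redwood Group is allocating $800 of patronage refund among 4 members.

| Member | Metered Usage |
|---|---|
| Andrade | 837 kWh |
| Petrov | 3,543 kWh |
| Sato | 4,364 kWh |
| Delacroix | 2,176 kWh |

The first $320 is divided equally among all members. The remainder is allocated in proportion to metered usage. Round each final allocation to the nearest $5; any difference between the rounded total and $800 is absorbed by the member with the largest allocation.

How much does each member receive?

Andrade: $115 · Petrov: $235 · Sato: $275 · Delacroix: $175

First tranche $320 split equally: $80 each.
Remainder $480 by metered usage (total 10,920): Andrade 36.79 → $35; Petrov 155.74 → $155; Sato 191.82 → $190; Delacroix 95.65 → $95.
Rounding difference +$5 on remainder applied to Sato.
Totals: Andrade $80 + $35 = $115; Petrov $80 + $155 = $235; Sato $80 + $195 = $275; Delacroix $80 + $95 = $175.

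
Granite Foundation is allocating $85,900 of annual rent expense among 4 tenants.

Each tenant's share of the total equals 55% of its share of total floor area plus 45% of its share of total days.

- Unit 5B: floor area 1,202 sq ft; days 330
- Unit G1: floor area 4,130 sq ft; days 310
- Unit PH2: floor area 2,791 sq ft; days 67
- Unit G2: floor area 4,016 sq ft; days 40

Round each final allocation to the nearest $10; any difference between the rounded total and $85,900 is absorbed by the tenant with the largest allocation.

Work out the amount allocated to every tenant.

Totals — floor area 12,139, days 747.
Combined weights (55% floor area + 45% days): Unit 5B 0.2533; Unit G1 0.3739; Unit PH2 0.1668; Unit G2 0.2061.
Proportional shares: Unit 5B 21,754.69; Unit G1 32,115.53; Unit PH2 14,329.62; Unit G2 17,700.16.
At nearest $10: Unit 5B $21,750; Unit G1 $32,120; Unit PH2 $14,330; Unit G2 $17,700. Sum = $85,900.
No rounding difference to absorb.

Unit 5B: $21,750 · Unit G1: $32,120 · Unit PH2: $14,330 · Unit G2: $17,700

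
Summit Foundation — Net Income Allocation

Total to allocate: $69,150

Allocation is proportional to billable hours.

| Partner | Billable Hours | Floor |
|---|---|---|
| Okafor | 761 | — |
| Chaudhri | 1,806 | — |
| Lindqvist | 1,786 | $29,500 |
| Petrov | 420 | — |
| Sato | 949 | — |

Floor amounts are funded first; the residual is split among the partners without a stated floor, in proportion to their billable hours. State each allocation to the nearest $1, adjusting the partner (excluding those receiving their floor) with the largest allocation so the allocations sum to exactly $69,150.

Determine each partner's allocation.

Okafor: $7,666 | Chaudhri: $18,193 | Lindqvist: $29,500 | Petrov: $4,231 | Sato: $9,560

Fund the minimums — Lindqvist $29,500. Remaining pool $39,650.
Remaining pool split over remaining billable hours 3,936: Okafor 7,666.07 → $7,666; Chaudhri 18,193.06 → $18,193; Petrov 4,230.95 → $4,231; Sato 9,559.92 → $9,560.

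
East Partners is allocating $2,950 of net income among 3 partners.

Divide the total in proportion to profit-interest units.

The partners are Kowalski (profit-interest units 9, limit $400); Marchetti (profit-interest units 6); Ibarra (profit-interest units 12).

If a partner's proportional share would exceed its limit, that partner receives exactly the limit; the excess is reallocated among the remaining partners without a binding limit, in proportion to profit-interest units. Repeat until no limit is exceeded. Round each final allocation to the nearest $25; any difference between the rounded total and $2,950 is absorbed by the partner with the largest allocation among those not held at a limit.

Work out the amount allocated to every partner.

Kowalski: $400 · Marchetti: $850 · Ibarra: $1,700

Profit-interest units total: 27.
Proportional shares (ignoring caps): Kowalski 983.33; Marchetti 655.56; Ibarra 1,311.11.
Cap binds for Kowalski ($400); residual $2,550 reallocated over remaining profit-interest units 18.
Shares after redistribution: Marchetti 850.00 → $850; Ibarra 1,700.00 → $1,700.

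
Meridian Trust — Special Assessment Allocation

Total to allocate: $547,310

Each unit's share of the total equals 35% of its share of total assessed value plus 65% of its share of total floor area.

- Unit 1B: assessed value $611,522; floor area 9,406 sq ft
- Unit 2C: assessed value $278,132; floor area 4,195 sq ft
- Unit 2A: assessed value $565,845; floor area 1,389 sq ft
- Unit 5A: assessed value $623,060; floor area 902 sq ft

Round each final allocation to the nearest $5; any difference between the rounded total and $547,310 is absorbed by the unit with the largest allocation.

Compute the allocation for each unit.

Assessed value total 2,078,559; floor area total 15,892.
Combined weights (35% assessed value + 65% floor area): Unit 1B 0.4877; Unit 2C 0.2184; Unit 2A 0.1521; Unit 5A 0.1418.
Unrounded shares: Unit 1B 266,916.11; Unit 2C 119,539.92; Unit 2A 83,241.43; Unit 5A 77,612.55.
Rounded to nearest $5: Unit 1B $266,915; Unit 2C $119,540; Unit 2A $83,240; Unit 5A $77,615. Sum = $547,310.
No rounding difference to absorb.

Unit 1B: $266,915 | Unit 2C: $119,540 | Unit 2A: $83,240 | Unit 5A: $77,615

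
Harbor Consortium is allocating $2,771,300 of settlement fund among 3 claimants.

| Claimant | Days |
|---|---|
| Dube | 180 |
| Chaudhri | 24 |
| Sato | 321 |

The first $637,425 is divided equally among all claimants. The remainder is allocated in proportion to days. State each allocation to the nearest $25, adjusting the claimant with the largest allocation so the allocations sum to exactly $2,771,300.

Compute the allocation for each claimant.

Dube: $944,100; Chaudhri: $310,025; Sato: $1,517,175

Equal tier: $637,425 ÷ 3 = $212,475 apiece.
Remainder $2,133,875 by days (total 525): Dube 731,614.29 → $731,625; Chaudhri 97,548.57 → $97,550; Sato 1,304,712.14 → $1,304,700.
Totals: Dube $212,475 + $731,625 = $944,100; Chaudhri $212,475 + $97,550 = $310,025; Sato $212,475 + $1,304,700 = $1,517,175.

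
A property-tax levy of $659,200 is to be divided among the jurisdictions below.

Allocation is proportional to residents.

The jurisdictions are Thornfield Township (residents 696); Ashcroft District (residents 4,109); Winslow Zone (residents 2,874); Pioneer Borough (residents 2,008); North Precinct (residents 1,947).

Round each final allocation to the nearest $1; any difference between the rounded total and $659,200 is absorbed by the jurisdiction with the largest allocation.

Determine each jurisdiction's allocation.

Total residents = 11,634.
Pro-rata amounts: Thornfield Township 696/11,634 × $659,200 = 39,436.41; Ashcroft District 4,109/11,634 × $659,200 = 232,822.14; Winslow Zone 2,874/11,634 × $659,200 = 162,845.18; Pioneer Borough 2,008/11,634 × $659,200 = 113,776.31; North Precinct 1,947/11,634 × $659,200 = 110,319.96.
Rounded to nearest $1: Thornfield Township $39,436; Ashcroft District $232,822; Winslow Zone $162,845; Pioneer Borough $113,776; North Precinct $110,320. Sum = $659,199.
Difference $659,200 − $659,199 = +$1 applied to largest allocation (Ashcroft District): Ashcroft District becomes $232,823.

Thornfield Township: $39,436 · Ashcroft District: $232,823 · Winslow Zone: $162,845 · Pioneer Borough: $113,776 · North Precinct: $110,320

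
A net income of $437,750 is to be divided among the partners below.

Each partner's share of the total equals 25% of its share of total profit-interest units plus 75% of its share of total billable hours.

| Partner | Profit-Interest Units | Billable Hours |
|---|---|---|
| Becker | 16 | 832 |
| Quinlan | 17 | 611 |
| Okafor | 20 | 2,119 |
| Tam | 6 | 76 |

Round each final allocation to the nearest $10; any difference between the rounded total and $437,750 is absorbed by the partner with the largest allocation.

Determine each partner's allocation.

Profit-interest units total 59; billable hours total 3,638.
Composite weights (25% profit-interest units + 75% billable hours): Becker 0.2393; Quinlan 0.1980; Okafor 0.5216; Tam 0.0411.
Proportional shares: Becker 104,762.08; Quinlan 86,672.73; Okafor 228,327.31; Tam 17,987.88.
After rounding ($10): Becker $104,760; Quinlan $86,670; Okafor $228,330; Tam $17,990. Sum = $437,750.
No rounding difference to absorb.

Becker: $104,760; Quinlan: $86,670; Okafor: $228,330; Tam: $17,990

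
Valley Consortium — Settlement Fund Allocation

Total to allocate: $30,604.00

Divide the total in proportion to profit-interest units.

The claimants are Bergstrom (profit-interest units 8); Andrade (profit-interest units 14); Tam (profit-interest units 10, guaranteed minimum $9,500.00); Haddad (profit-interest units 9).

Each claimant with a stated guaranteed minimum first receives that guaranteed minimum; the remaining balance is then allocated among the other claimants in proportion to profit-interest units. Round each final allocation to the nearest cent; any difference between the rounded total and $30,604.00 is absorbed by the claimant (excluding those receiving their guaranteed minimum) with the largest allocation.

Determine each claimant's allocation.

Bergstrom: $5,446.19 | Andrade: $9,530.84 | Tam: $9,500.00 | Haddad: $6,126.97

Guaranteed amounts: Tam $9,500.00. Balance $21,104.00.
Balance split over remaining profit-interest units 31: Bergstrom 5,446.1935 → $5,446.19; Andrade 9,530.8387 → $9,530.84; Haddad 6,126.9677 → $6,126.97.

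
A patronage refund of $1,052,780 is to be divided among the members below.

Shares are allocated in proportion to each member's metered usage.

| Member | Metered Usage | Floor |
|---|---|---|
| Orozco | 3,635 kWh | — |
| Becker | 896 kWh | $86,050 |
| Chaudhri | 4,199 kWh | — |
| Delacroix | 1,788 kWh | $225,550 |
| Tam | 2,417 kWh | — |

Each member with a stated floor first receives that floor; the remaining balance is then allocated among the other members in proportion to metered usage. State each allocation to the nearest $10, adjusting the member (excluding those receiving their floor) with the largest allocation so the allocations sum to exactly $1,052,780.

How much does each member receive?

Orozco: $262,820 · Becker: $86,050 · Chaudhri: $303,600 · Delacroix: $225,550 · Tam: $174,760

Fund the minimums — Becker $86,050; Delacroix $225,550. Balance $741,180.
Balance split over remaining metered usage 10,251: Orozco 262,822.10 → $262,820; Chaudhri 303,601.09 → $303,600; Tam 174,756.81 → $174,760.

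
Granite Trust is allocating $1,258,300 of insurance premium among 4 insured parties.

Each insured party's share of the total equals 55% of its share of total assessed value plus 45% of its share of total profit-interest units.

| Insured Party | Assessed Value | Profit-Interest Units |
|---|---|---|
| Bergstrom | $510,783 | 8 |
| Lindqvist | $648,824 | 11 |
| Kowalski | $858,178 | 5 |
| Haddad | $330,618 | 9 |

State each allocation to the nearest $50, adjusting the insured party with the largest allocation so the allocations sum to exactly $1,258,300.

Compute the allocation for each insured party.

Assessed value total 2,348,403; profit-interest units total 33.
Combined weights (55% assessed value + 45% profit-interest units): Bergstrom 0.2287; Lindqvist 0.3020; Kowalski 0.2692; Haddad 0.2002.
Proportional shares: Bergstrom 287,794.80; Lindqvist 379,950.85; Kowalski 338,694.82; Haddad 251,859.53.
After rounding ($50): Bergstrom $287,800; Lindqvist $379,950; Kowalski $338,700; Haddad $251,850. Sum = $1,258,300.
Sum already equals the total — no adjustment.

Bergstrom: $287,800; Lindqvist: $379,950; Kowalski: $338,700; Haddad: $251,850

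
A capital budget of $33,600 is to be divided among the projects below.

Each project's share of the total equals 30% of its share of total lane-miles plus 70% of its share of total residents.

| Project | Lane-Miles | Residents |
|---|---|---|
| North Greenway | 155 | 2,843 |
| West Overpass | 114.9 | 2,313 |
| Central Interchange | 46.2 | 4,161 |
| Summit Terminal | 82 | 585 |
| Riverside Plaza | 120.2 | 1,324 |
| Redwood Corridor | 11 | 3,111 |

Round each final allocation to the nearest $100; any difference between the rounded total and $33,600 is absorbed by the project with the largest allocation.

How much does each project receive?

Lane-miles total 529.3; residents total 14,337.
Blended shares (30% lane-miles + 70% residents): North Greenway 0.2267; West Overpass 0.1781; Central Interchange 0.2293; Summit Terminal 0.0750; Riverside Plaza 0.1328; Redwood Corridor 0.1581.
Unrounded shares: North Greenway 7,615.79; West Overpass 5,982.66; Central Interchange 7,706.00; Summit Terminal 2,521.31; Riverside Plaza 4,461.13; Redwood Corridor 5,313.11.
At nearest $100: North Greenway $7,600; West Overpass $6,000; Central Interchange $7,700; Summit Terminal $2,500; Riverside Plaza $4,500; Redwood Corridor $5,300. Sum = $33,600.
Sum already equals the total — no adjustment.

North Greenway: $7,600 · West Overpass: $6,000 · Central Interchange: $7,700 · Summit Terminal: $2,500 · Riverside Plaza: $4,500 · Redwood Corridor: $5,300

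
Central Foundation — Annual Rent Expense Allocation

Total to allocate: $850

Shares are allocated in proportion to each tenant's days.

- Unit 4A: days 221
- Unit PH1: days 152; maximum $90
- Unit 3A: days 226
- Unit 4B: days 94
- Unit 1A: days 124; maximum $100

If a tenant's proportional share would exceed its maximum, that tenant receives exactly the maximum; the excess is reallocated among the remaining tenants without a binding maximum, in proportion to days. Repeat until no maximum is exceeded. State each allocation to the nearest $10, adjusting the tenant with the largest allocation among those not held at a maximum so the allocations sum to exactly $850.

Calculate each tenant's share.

Sum of days: 817.
Proportional shares (ignoring caps): Unit 4A 229.93; Unit PH1 158.14; Unit 3A 235.13; Unit 4B 97.80; Unit 1A 129.01.
Cap binds for Unit PH1 ($90), Unit 1A ($100); balance $660 reallocated over remaining days 541.
Redistributed shares: Unit 4A 269.61 → $270; Unit 3A 275.71 → $280; Unit 4B 114.68 → $110.

Unit 4A: $270 | Unit PH1: $90 | Unit 3A: $280 | Unit 4B: $110 | Unit 1A: $100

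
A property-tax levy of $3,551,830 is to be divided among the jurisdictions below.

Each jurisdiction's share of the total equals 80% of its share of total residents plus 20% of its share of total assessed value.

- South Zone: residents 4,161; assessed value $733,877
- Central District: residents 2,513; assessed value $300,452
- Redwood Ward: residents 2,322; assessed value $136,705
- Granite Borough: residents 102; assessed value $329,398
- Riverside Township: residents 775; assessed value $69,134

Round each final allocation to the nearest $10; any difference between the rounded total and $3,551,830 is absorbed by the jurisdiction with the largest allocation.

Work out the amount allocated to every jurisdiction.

South Zone: $1,529,670 | Central District: $859,230 | Redwood Ward: $730,150 | Granite Borough: $178,440 | Riverside Township: $254,340

Residents total 9,873; assessed value total 1,569,566.
Blended shares (80% residents + 20% assessed value): South Zone 0.4307; Central District 0.2419; Redwood Ward 0.2056; Granite Borough 0.0502; Riverside Township 0.0716.
Pro-rata amounts: South Zone 1,529,685.53; Central District 859,225.94; Redwood Ward 730,146.01; Granite Borough 178,437.18; Riverside Township 254,335.33.
At nearest $10: South Zone $1,529,690; Central District $859,230; Redwood Ward $730,150; Granite Borough $178,440; Riverside Township $254,340. Sum = $3,551,850.
Difference $3,551,830 − $3,551,850 = −$20 applied to largest allocation (South Zone): South Zone becomes $1,529,670.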